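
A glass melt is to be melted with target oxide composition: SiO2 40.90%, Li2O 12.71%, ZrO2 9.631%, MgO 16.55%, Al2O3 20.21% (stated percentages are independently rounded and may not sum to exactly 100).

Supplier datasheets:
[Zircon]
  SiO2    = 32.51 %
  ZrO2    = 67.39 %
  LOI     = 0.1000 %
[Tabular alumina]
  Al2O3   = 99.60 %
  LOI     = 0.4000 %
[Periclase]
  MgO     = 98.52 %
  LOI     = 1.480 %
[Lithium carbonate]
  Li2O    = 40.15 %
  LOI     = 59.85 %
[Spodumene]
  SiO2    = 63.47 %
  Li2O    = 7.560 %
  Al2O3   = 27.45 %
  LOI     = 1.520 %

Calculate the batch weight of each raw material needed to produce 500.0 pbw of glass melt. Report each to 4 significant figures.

The whole derivation holds full float precision all the way through. Values along the way appear, rounded to four significant digits, alongside each step. Every reported result is rounded exactly once; the derived quantities (the yield, glass mass, LOI, totals, five oxide percentages) are rebuilt from the weighed amounts at 500.0 pbw of glass in full precision, as given in problem or answer.
Oxide mass targets, per 500.0 pbw glass melt:
  SiO2: 40.90% × 500.0 = 204.5 pbw
  Li2O: 12.71% × 500.0 = 63.55 pbw
  ZrO2: 9.631% × 500.0 = 48.16 pbw
  MgO: 16.55% × 500.0 = 82.75 pbw
  Al2O3: 20.21% × 500.0 = 101.0 pbw
Mass-balance tally per oxide given the weights on record, relative to the basis at hand (target by target, the sums agree within answer rounding):
  SiO2: 71.46·0.3251 + 285.6·0.6347 = 204.5 pbw (target 204.5 pbw)
  Li2O: 104.5·0.4015 + 285.6·0.07560 = 63.55 pbw (target 63.55 pbw)
  ZrO2: 71.46·0.6739 = 48.16 pbw (target 48.16 pbw)
  MgO: 83.99·0.9852 = 82.75 pbw (target 82.75 pbw)
  Al2O3: 22.74·0.9960 + 285.6·0.2745 = 101.0 pbw (target 101.0 pbw)
Glass-mass bookkeeping: net batch after ignition = 500.0 pbw (per-oxide target masses sum to 500.0 pbw; with the basis standing at 500.0 pbw — gaps are rounding artifacts).
Batch total: Σ batch = 568.3 pbw; LOI loss = Σ batch·LOI = 68.29 pbw; yield = glass ÷ total batch = 87.98%.

Batch per 500.0 pbw glass melt:
  Zircon: 71.46 pbw
  Tabular alumina: 22.74 pbw
  Periclase: 83.99 pbw
  Lithium carbonate: 104.5 pbw
  Spodumene: 285.6 pbw
Total batch = 568.3 pbw; LOI loss = 68.29 pbw; yield = 87.98%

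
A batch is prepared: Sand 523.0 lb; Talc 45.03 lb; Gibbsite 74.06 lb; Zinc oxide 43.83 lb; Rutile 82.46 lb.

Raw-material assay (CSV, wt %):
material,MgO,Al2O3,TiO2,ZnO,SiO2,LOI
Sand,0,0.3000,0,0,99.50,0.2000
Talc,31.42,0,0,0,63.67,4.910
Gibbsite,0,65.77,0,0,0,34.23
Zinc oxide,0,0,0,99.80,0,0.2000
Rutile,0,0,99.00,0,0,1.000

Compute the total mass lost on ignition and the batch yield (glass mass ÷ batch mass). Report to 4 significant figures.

Values along the way are displayed rounded to four significant digits alongside each step — all internal work keeps exact precision end to end — each reported value sees exactly one rounding. All derived quantities (the totals, LOI, net glass mass, the five compositions, the yield) are carried in full precision from the batch weights on 738.9 lb of glass as quoted within the problem or answer text.
Material-by-material LOI:
  Sand: 523.0 × 0.002000 = 1.046 lb
  Talc: 45.03 × 0.04910 = 2.211 lb
  Gibbsite: 74.06 × 0.3423 = 25.35 lb
  Zinc oxide: 43.83 × 0.002000 = 0.08766 lb
  Rutile: 82.46 × 0.01000 = 0.8246 lb
Total LOI = 29.52 lb
Glass = batch − LOI = 768.4 − 29.52 = 738.9 lb

LOI loss = 29.52 lb; glass = 738.9 lb; yield = 96.16%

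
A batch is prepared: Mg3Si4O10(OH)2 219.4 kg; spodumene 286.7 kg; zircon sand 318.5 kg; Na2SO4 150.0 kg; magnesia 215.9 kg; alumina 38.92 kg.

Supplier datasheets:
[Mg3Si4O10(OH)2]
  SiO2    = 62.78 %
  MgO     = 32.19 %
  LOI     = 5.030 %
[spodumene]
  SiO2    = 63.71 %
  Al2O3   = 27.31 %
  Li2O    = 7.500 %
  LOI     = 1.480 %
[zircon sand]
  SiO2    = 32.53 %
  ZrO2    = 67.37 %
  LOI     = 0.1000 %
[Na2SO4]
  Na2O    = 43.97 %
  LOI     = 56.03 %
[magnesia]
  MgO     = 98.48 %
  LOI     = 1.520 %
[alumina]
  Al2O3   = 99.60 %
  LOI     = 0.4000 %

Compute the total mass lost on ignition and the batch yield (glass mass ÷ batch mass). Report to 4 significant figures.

The working math keeps exact precision from first step to last — mid-chain values appear, with 4-significant-digit rounding, in the working. Each reported number is rounded just once — all derived quantities are carried using the weight values for 1126 kg of glass in full float precision (glass mass, LOI, totals, the six compositions, the yield) as written in the problem or answer text.
LOI of each material in turn:
  Mg3Si4O10(OH)2: 219.4 × 0.05030 = 11.04 kg
  spodumene: 286.7 × 0.01480 = 4.243 kg
  zircon sand: 318.5 × 0.001000 = 0.3185 kg
  Na2SO4: 150.0 × 0.5603 = 84.05 kg
  magnesia: 215.9 × 0.01520 = 3.282 kg
  alumina: 38.92 × 0.004000 = 0.1557 kg
Total LOI = 103.1 kg
Glass = batch − LOI = 1229 − 103.1 = 1126 kg

LOI loss = 103.1 kg; glass = 1126 kg; yield = 91.62%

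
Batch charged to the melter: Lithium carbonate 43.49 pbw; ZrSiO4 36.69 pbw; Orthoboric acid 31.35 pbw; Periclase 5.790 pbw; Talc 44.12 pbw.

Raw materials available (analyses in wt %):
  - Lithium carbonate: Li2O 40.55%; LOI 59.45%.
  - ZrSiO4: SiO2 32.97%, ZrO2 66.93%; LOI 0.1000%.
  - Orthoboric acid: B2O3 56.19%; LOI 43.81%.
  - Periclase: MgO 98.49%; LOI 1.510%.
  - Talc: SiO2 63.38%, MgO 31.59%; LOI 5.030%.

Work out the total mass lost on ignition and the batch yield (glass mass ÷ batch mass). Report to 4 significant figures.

LOI loss = 41.93 pbw; glass = 119.5 pbw; yield = 74.03%

Mid-chain values are printed rounded off to 4 significant figures in the working. Every computation keeps full float precision through the solve; each reported number is rounded a single time — all derived quantities, including the yield, the totals, five oxide percentages, net glass mass, ignition loss, are computed from the weighed amounts for 119.5 pbw of glass at full float precision, as quoted within the problem or the answer.
Each material's LOI contribution:
  Lithium carbonate: 43.49 × 0.5945 = 25.85 pbw
  ZrSiO4: 36.69 × 0.001000 = 0.03669 pbw
  Orthoboric acid: 31.35 × 0.4381 = 13.73 pbw
  Periclase: 5.790 × 0.01510 = 0.08743 pbw
  Talc: 44.12 × 0.05030 = 2.219 pbw
Total LOI = 41.93 pbw
Glass = batch − LOI = 161.4 − 41.93 = 119.5 pbw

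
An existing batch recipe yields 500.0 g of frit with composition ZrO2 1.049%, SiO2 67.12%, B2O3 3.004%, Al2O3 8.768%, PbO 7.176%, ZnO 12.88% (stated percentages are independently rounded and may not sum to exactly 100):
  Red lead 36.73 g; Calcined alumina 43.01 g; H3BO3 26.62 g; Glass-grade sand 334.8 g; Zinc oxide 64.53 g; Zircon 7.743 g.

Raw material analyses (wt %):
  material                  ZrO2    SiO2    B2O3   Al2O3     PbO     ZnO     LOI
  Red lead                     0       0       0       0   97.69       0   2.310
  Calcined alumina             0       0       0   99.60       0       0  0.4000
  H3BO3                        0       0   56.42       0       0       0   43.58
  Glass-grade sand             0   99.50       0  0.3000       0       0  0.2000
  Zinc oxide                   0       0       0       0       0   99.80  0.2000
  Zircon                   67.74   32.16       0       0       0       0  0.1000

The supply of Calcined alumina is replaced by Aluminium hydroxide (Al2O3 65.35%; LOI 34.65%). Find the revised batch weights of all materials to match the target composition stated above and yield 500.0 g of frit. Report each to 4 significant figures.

Mid-chain values are shown, with 4-significant-figure rounding, alongside each step; each numeric step carries exact precision at every stage. Each reported value is rounded exactly once. All derived quantities (LOI, the six compositions, net glass mass, the yield, totals) are rebuilt in exact precision starting from the weights per 500.0 g of glass exactly as shown in question or answer.
Target masses of each oxide per 500.0 g frit:
  ZrO2: 1.049% × 500.0 = 5.245 g
  SiO2: 67.12% × 500.0 = 335.6 g
  B2O3: 3.004% × 500.0 = 15.02 g
  Al2O3: 8.768% × 500.0 = 43.84 g
  PbO: 7.176% × 500.0 = 35.88 g
  ZnO: 12.88% × 500.0 = 64.40 g
Per-oxide balance check applying the batch weights above, relative to the basis at hand (each sum matches its target mass net of answer rounding effects):
  ZrO2: 7.743·0.6774 = 5.245 g (target 5.245 g)
  SiO2: 334.8·0.9950 + 7.743·0.3216 = 335.6 g (target 335.6 g)
  B2O3: 26.62·0.5642 = 15.02 g (target 15.02 g)
  Al2O3: 65.55·0.6535 + 334.8·0.003000 = 43.84 g (target 43.84 g)
  PbO: 36.73·0.9769 = 35.88 g (target 35.88 g)
  ZnO: 64.53·0.9980 = 64.40 g (target 64.40 g)
Consistency of the glass mass: net batch after ignition = 500.0 g (targets for the oxides total 500.0 g; with the basis standing at 500.0 g — any gap is answer rounding).
Batch total: Σ batch = 536.0 g; ignition loss, Σ(batch × LOI) = 35.97 g; yield = glass ÷ total batch = 93.29%.

Revised batch per 500.0 g frit:
  Red lead: 36.73 g
  Aluminium hydroxide: 65.55 g
  H3BO3: 26.62 g
  Glass-grade sand: 334.8 g
  Zinc oxide: 64.53 g
  Zircon: 7.743 g
Total batch = 536.0 g; LOI loss = 35.97 g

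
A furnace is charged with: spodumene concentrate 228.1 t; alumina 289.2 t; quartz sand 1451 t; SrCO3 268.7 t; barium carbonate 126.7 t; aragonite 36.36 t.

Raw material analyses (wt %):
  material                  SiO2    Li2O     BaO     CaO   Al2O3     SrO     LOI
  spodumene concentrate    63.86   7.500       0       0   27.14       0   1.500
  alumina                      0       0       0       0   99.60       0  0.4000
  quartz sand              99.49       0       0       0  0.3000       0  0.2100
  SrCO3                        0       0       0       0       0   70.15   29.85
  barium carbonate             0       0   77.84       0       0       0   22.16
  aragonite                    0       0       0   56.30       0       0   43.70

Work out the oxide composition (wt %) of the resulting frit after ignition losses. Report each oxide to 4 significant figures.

Glass mass = 2268 t (batch 2400 − LOI 131.8).
Composition: SiO2 70.07%, Li2O 0.7542%, BaO 4.348%, CaO 0.9025%, Al2O3 15.62%, SrO 8.310%

Working values are displayed rounded to 4 significant figures between the steps; all internal work keeps exact precision through every step; a single rounding yields each reported result — all derived quantities are rebuilt at exact precision (six oxide percentages, net glass mass, the yield, LOI, the totals) using the weight values on 2268 t of glass, as they appear in either problem or answer.
Oxide-by-oxide delivered mass:
  SiO2: 228.1·0.6386 + 1451·0.9949 = 1589 t
  Li2O: 228.1·0.07500 = 17.11 t
  BaO: 126.7·0.7784 = 98.62 t
  CaO: 36.36·0.5630 = 20.47 t
  Al2O3: 228.1·0.2714 + 289.2·0.9960 + 1451·0.003000 = 354.3 t
  SrO: 268.7·0.7015 = 188.5 t
LOI: 228.1·0.01500 + 289.2·0.004000 + 1451·0.002100 + 268.7·0.2985 + 126.7·0.2216 + 36.36·0.4370 = 131.8 t
The glass mass, total less LOI, = 2400 − 131.8 = 2268 t (matching Σ of the oxides)
wt % = 100 × oxide mass / glass mass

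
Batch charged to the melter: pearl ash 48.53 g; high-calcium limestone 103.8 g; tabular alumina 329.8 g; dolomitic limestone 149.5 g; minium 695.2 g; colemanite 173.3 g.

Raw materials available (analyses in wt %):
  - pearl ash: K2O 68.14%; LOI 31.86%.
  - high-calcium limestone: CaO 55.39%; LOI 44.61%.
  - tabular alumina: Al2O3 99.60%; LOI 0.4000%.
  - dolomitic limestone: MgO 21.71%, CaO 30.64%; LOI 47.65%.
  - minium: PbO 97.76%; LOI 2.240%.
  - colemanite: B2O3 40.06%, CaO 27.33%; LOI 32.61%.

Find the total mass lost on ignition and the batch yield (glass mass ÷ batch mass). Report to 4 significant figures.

The intermediate values appear (rounded to 4 significant digits) within the worked lines. Each numeric step runs at full float precision from first step to last. Each reported value takes exactly one rounding — the derived quantities, which include net glass mass, the yield, ignition loss, six oxide percentages, totals, are recomputed in full precision, as given in problem or answer, using the weight values at 1294 g of glass.
Per-material ignition loss:
  pearl ash: 48.53 × 0.3186 = 15.46 g
  high-calcium limestone: 103.8 × 0.4461 = 46.31 g
  tabular alumina: 329.8 × 0.004000 = 1.319 g
  dolomitic limestone: 149.5 × 0.4765 = 71.24 g
  minium: 695.2 × 0.02240 = 15.57 g
  colemanite: 173.3 × 0.3261 = 56.51 g
Total LOI = 206.4 g
Glass = batch − LOI = 1500 − 206.4 = 1294 g

LOI loss = 206.4 g; glass = 1294 g; yield = 86.24%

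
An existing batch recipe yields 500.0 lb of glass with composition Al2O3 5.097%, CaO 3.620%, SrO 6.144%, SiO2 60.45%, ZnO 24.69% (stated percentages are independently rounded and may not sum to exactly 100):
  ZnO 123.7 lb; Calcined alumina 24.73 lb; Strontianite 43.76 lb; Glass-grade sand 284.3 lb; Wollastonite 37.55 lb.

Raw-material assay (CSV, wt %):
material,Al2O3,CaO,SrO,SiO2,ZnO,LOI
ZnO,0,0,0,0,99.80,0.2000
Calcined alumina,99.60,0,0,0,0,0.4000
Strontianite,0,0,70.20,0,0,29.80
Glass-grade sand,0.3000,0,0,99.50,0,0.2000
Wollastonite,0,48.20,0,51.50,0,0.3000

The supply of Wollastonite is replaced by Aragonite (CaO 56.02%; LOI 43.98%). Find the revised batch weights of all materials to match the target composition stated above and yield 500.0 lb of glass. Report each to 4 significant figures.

Revised batch per 500.0 lb glass:
  ZnO: 123.7 lb
  Calcined alumina: 24.67 lb
  Strontianite: 43.76 lb
  Glass-grade sand: 303.8 lb
  Aragonite: 32.31 lb
Total batch = 528.2 lb; LOI loss = 28.20 lb

Values along the way are shown, rounded to 4 significant digits, within the worked lines. Every computation carries full float precision at all times; every reported result is rounded once only; all derived quantities are computed in full precision (yield, five oxide percentages, ignition loss, totals, net glass mass) from the weighed amounts for 500.0 lb of glass precisely as stated by the problem or answer text.
Oxide mass targets, per 500.0 lb glass:
  Al2O3: 5.097% × 500.0 = 25.48 lb
  CaO: 3.620% × 500.0 = 18.10 lb
  SrO: 6.144% × 500.0 = 30.72 lb
  SiO2: 60.45% × 500.0 = 302.2 lb
  ZnO: 24.69% × 500.0 = 123.4 lb
Balance tally, oxide-wise, per the reported batch figures, on the stated basis (sum by sum, the targets are met exact up to rounding of places):
  Al2O3: 24.67·0.9960 + 303.8·0.003000 = 25.48 lb (target 25.48 lb)
  CaO: 32.31·0.5602 = 18.10 lb (target 18.10 lb)
  SrO: 43.76·0.7020 = 30.72 lb (target 30.72 lb)
  SiO2: 303.8·0.9950 = 302.3 lb (target 302.2 lb)
  ZnO: 123.7·0.9980 = 123.5 lb (target 123.4 lb)
Mass balance on the glass: the batch minus its LOI: 500.0 lb (the Σ of target masses is 500.0 lb; basis as stated: 500.0 lb — differing by rounding only).
Whole-batch sum: Σ batch = 528.2 lb; LOI loss = Σ batch·LOI = 28.20 lb; glass ÷ batch gives a yield of 94.66%.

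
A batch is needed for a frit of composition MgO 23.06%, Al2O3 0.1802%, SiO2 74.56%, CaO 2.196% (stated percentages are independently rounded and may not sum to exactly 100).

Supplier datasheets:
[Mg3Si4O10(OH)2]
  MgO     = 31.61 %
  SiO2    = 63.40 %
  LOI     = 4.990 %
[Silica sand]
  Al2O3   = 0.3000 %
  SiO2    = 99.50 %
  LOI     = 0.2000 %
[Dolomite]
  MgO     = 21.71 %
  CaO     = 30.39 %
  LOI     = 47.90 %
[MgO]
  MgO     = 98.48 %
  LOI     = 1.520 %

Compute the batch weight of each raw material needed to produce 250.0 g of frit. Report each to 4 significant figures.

Batch per 250.0 g frit:
  Mg3Si4O10(OH)2: 58.33 g
  Silica sand: 150.2 g
  Dolomite: 18.07 g
  MgO: 35.83 g
Total batch = 262.4 g; LOI loss = 12.41 g; yield = 95.27%

Mid-chain values are printed, rounded to four significant figures, alongside each step. All internal work keeps full precision at all times; exactly one rounding goes into every reported value. All derived quantities (the yield, the totals, LOI, net glass mass, four oxide percentages) are computed in full float precision from the batch weights at 250.0 g of glass exactly as printed in question or answer.
Oxide mass targets, per 250.0 g frit:
  MgO: 23.06% × 250.0 = 57.65 g
  Al2O3: 0.1802% × 250.0 = 0.4505 g
  SiO2: 74.56% × 250.0 = 186.4 g
  CaO: 2.196% × 250.0 = 5.490 g
Oxide-by-oxide audit with the batch weights as given, per the basis as stated (sums match the target masses inside rounding margins):
  MgO: 58.33·0.3161 + 18.07·0.2171 + 35.83·0.9848 = 57.65 g (target 57.65 g)
  Al2O3: 150.2·0.003000 = 0.4506 g (target 0.4505 g)
  SiO2: 58.33·0.6340 + 150.2·0.9950 = 186.4 g (target 186.4 g)
  CaO: 18.07·0.3039 = 5.491 g (target 5.490 g)
The glass-mass cross-check: net batch after ignition = 250.0 g (the targets, summed, come to 250.0 g; against the stated basis, 250.0 g — a pure rounding effect).
Batch total: Σ batch = 262.4 g; Σ batch·LOI gives LOI loss = 12.41 g; yield, glass over the total, = 95.27%.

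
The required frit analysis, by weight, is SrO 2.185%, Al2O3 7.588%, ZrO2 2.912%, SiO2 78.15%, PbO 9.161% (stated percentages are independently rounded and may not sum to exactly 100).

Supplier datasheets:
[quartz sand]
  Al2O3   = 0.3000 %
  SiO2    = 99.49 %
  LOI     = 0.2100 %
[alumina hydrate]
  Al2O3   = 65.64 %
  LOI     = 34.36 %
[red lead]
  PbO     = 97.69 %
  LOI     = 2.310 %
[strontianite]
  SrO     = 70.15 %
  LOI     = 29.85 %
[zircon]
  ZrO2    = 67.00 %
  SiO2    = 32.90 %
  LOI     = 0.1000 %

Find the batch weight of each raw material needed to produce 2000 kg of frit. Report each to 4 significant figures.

Intermediates are shown with 4-significant-digit rounding on the page. The working math runs at full precision through the solve — a single rounding completes every reported number — all derived quantities (net glass mass, ignition loss, the five compositions, the totals, yield) are recomputed in full precision from the weighed amounts per 2000 kg of glass, exactly as shown in either problem or answer.
Oxide mass targets, per 2000 kg frit:
  SrO: 2.185% × 2000 = 43.70 kg
  Al2O3: 7.588% × 2000 = 151.8 kg
  ZrO2: 2.912% × 2000 = 58.24 kg
  SiO2: 78.15% × 2000 = 1563 kg
  PbO: 9.161% × 2000 = 183.2 kg
Oxide-by-oxide audit working from each reported weight, on the stated basis (delivered sums recover each target exact up to rounding of places):
  SrO: 62.30·0.7015 = 43.70 kg (target 43.70 kg)
  Al2O3: 1542·0.003000 + 224.2·0.6564 = 151.8 kg (target 151.8 kg)
  ZrO2: 86.93·0.6700 = 58.24 kg (target 58.24 kg)
  SiO2: 1542·0.9949 + 86.93·0.3290 = 1563 kg (target 1563 kg)
  PbO: 187.6·0.9769 = 183.3 kg (target 183.2 kg)
Consistency of the glass mass: batch total minus LOI = 2000 kg (the Σ of target masses is 2000 kg; stated basis 2000 kg — differing by rounding only).
Batch total: Σ batch = 2103 kg; loss to ignition Σ batch·LOI = 103.3 kg; yield, glass over the total, = 95.09%.

Batch per 2000 kg frit:
  quartz sand: 1542 kg
  alumina hydrate: 224.2 kg
  red lead: 187.6 kg
  strontianite: 62.30 kg
  zircon: 86.93 kg
Total batch = 2103 kg; LOI loss = 103.3 kg; yield = 95.09%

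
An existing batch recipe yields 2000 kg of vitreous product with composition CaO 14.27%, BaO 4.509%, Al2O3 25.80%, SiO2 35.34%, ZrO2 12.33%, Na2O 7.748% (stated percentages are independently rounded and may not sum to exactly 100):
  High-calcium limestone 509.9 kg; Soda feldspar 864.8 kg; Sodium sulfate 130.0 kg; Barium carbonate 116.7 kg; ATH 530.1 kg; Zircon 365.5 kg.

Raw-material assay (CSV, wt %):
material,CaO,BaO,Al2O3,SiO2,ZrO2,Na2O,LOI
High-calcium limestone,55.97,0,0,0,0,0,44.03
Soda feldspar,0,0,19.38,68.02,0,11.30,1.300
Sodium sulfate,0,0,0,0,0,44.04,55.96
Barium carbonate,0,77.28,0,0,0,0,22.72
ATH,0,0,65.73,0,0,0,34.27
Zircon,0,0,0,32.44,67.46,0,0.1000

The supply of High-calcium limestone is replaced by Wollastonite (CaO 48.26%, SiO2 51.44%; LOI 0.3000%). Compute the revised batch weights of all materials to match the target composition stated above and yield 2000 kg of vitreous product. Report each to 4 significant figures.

Revised batch per 2000 kg vitreous product:
  Wollastonite: 591.4 kg
  Soda feldspar: 417.5 kg
  Sodium sulfate: 244.7 kg
  Barium carbonate: 116.7 kg
  ATH: 661.9 kg
  Zircon: 365.5 kg
Total batch = 2398 kg; LOI loss = 397.8 kg

The whole derivation carries full precision end to end; the intermediate values are displayed rounded off to 4 significant digits in the working. A single rounding yields each reported result; derived quantities, which include six oxide percentages, LOI, net glass mass, the yield, totals, are recomputed in full precision, as written in question or answer, starting from the weights at 2000 kg of glass.
Oxide mass targets, per 2000 kg vitreous product:
  CaO: 14.27% × 2000 = 285.4 kg
  BaO: 4.509% × 2000 = 90.18 kg
  Al2O3: 25.80% × 2000 = 516.0 kg
  SiO2: 35.34% × 2000 = 706.8 kg
  ZrO2: 12.33% × 2000 = 246.6 kg
  Na2O: 7.748% × 2000 = 155.0 kg
Balance tally, oxide-wise, from the weights as reported, at the basis given (oxide sums agree with the targets exact up to rounding of places):
  CaO: 591.4·0.4826 = 285.4 kg (target 285.4 kg)
  BaO: 116.7·0.7728 = 90.19 kg (target 90.18 kg)
  Al2O3: 417.5·0.1938 + 661.9·0.6573 = 516.0 kg (target 516.0 kg)
  SiO2: 591.4·0.5144 + 417.5·0.6802 + 365.5·0.3244 = 706.8 kg (target 706.8 kg)
  ZrO2: 365.5·0.6746 = 246.6 kg (target 246.6 kg)
  Na2O: 417.5·0.1130 + 244.7·0.4404 = 154.9 kg (target 155.0 kg)
Consistency of the glass mass: the batch minus its LOI: 2000 kg (summing oxide targets gives 2000 kg; with the basis standing at 2000 kg — differing by rounding only).
Summing the batch: Σ batch = 2398 kg; loss to ignition Σ batch·LOI = 397.8 kg; the yield ratio, glass ÷ batch: 83.41%.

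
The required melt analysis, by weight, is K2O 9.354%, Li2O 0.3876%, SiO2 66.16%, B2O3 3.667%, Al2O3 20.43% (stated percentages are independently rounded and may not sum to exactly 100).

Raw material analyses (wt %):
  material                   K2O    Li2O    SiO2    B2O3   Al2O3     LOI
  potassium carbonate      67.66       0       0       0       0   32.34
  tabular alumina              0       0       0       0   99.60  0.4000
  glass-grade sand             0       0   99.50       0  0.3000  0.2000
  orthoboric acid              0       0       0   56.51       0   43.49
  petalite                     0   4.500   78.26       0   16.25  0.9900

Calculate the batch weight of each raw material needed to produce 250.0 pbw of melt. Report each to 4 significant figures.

Batch per 250.0 pbw melt:
  potassium carbonate: 34.56 pbw
  tabular alumina: 47.32 pbw
  glass-grade sand: 149.3 pbw
  orthoboric acid: 16.22 pbw
  petalite: 21.53 pbw
Total batch = 268.9 pbw; LOI loss = 18.93 pbw; yield = 92.96%

The working math carries full float precision from first step to last — values along the way are shown, rounded to four significant figures, at each printed step; a single rounding yields each reported figure — all derived quantities (totals, five oxide percentages, glass mass, LOI, yield) are re-derived at full precision starting from the weights at 250.0 pbw of glass exactly as printed in problem or answer.
Target oxide masses per 250.0 pbw melt:
  K2O: 9.354% × 250.0 = 23.38 pbw
  Li2O: 0.3876% × 250.0 = 0.9690 pbw
  SiO2: 66.16% × 250.0 = 165.4 pbw
  B2O3: 3.667% × 250.0 = 9.168 pbw
  Al2O3: 20.43% × 250.0 = 51.08 pbw
Verifying the oxide balance applying the batch weights above, versus the basis set out (oxide sums agree with the targets given rounding of the digits):
  K2O: 34.56·0.6766 = 23.38 pbw (target 23.38 pbw)
  Li2O: 21.53·0.04500 = 0.9688 pbw (target 0.9690 pbw)
  SiO2: 149.3·0.9950 + 21.53·0.7826 = 165.4 pbw (target 165.4 pbw)
  B2O3: 16.22·0.5651 = 9.166 pbw (target 9.168 pbw)
  Al2O3: 47.32·0.9960 + 149.3·0.003000 + 21.53·0.1625 = 51.08 pbw (target 51.08 pbw)
Auditing the glass mass value: Σ batch − LOI loss = 250.0 pbw (the targets, summed, come to 250.0 pbw; stated basis 250.0 pbw — gaps are rounding artifacts).
Summing the batch: Σ batch = 268.9 pbw; ignition loss, Σ(batch × LOI) = 18.93 pbw; glass ÷ batch gives a yield of 92.96%.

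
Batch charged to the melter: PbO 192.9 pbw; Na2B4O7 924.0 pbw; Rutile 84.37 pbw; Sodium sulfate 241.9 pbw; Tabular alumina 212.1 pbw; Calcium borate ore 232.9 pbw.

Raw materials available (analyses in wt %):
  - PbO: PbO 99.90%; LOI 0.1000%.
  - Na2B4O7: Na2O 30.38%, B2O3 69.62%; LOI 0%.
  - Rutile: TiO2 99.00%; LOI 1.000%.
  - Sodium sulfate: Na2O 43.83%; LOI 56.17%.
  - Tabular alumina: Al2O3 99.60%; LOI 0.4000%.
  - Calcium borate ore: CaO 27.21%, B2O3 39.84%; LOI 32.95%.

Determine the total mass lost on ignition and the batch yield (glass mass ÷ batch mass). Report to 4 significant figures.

LOI loss = 214.5 pbw; glass = 1674 pbw; yield = 88.64%

All arithmetic keeps full float precision end to end — values along the way appear (rounded to 4 significant figures) in the printout — each reported result is rounded just once. The derived quantities, which include the six compositions, the totals, yield, ignition loss, net glass mass, are carried in full precision, as they appear in the problem or answer text, from the batch weights per 1674 pbw of glass.
Material-by-material LOI:
  PbO: 192.9 × 0.001000 = 0.1929 pbw
  Na2B4O7: 924.0 × 0 = 0 pbw
  Rutile: 84.37 × 0.01000 = 0.8437 pbw
  Sodium sulfate: 241.9 × 0.5617 = 135.9 pbw
  Tabular alumina: 212.1 × 0.004000 = 0.8484 pbw
  Calcium borate ore: 232.9 × 0.3295 = 76.74 pbw
Total LOI = 214.5 pbw
Glass = batch − LOI = 1888 − 214.5 = 1674 pbw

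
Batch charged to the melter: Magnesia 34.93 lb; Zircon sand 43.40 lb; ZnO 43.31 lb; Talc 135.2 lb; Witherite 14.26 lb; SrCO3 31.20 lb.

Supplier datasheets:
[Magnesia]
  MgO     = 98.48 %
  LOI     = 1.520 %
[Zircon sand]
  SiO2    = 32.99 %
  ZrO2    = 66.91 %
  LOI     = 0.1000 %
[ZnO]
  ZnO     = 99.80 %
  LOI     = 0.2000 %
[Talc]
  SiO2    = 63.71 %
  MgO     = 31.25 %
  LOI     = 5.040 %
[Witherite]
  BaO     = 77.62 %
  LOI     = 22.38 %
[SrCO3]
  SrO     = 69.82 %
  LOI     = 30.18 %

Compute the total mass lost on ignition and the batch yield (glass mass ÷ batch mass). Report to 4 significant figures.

LOI loss = 20.08 lb; glass = 282.2 lb; yield = 93.36%

All arithmetic holds exact precision in every operation — working values are rounded to four significant figures when displayed — a single rounding produces every reported number — the derived quantities are rebuilt from the weighed amounts for 282.2 lb of glass at exact precision (the yield, totals, LOI, the six compositions, glass mass), exactly as shown in question or answer.
LOI of each material in turn:
  Magnesia: 34.93 × 0.01520 = 0.5309 lb
  Zircon sand: 43.40 × 0.001000 = 0.04340 lb
  ZnO: 43.31 × 0.002000 = 0.08662 lb
  Talc: 135.2 × 0.05040 = 6.814 lb
  Witherite: 14.26 × 0.2238 = 3.191 lb
  SrCO3: 31.20 × 0.3018 = 9.416 lb
Total LOI = 20.08 lb
Glass = batch − LOI = 302.3 − 20.08 = 282.2 lb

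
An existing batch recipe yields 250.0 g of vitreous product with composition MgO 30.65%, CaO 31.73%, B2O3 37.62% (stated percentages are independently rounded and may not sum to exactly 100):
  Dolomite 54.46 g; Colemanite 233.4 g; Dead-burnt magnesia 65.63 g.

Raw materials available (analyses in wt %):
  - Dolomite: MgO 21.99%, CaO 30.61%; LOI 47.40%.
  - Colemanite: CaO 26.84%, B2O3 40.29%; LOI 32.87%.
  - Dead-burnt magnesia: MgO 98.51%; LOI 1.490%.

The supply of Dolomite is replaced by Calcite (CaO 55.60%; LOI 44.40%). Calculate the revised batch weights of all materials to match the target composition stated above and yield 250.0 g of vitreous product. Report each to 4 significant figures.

Full float precision is carried through the solve; in-progress results are printed, with 4-significant-digit rounding, on the page. Each reported number is rounded exactly once; derived quantities, including totals, yield, three oxide percentages, LOI, glass mass, are rebuilt starting from the weights on 250.0 g of glass at full float precision, exactly as printed in problem or answer.
Oxide-by-oxide targets in 250.0 g vitreous product:
  MgO: 30.65% × 250.0 = 76.62 g
  CaO: 31.73% × 250.0 = 79.32 g
  B2O3: 37.62% × 250.0 = 94.05 g
Oxide-by-oxide audit applying the batch weights above, under the basis named above (delivered sums recover each target net of answer rounding effects):
  MgO: 77.78·0.9851 = 76.62 g (target 76.62 g)
  CaO: 29.99·0.5560 + 233.4·0.2684 = 79.32 g (target 79.32 g)
  B2O3: 233.4·0.4029 = 94.04 g (target 94.05 g)
Consistency of the glass mass: batch total minus LOI = 250.0 g (the Σ of target masses is 250.0 g; stated basis 250.0 g — deltas are rounding alone).
Batch grand total — Σ batch = 341.2 g; the LOI term Σ batch·LOI equals 91.19 g; glass ÷ batch gives a yield of 73.27%.

Revised batch per 250.0 g vitreous product:
  Calcite: 29.99 g
  Colemanite: 233.4 g
  Dead-burnt magnesia: 77.78 g
Total batch = 341.2 g; LOI loss = 91.19 g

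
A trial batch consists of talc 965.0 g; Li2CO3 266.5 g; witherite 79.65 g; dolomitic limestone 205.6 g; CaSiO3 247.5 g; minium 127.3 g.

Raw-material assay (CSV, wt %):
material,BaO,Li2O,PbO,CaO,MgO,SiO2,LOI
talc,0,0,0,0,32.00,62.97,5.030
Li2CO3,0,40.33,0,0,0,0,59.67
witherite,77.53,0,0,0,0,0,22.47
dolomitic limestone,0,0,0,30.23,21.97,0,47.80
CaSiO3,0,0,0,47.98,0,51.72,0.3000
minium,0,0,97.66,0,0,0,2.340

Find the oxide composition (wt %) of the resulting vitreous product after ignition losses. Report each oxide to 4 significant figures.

Glass mass = 1564 g (batch 1892 − LOI 327.5).
Composition: BaO 3.948%, Li2O 6.872%, PbO 7.948%, CaO 11.57%, MgO 22.63%, SiO2 47.03%

Working values are displayed (rounded to four significant digits) alongside each step — each numeric step keeps full precision through every step. A single rounding yields each reported value — derived quantities, including ignition loss, yield, net glass mass, six oxide percentages, the totals, are re-derived from the weighed amounts for 1564 g of glass at full precision precisely as stated by problem or answer.
Per-oxide mass from batch:
  BaO: 79.65·0.7753 = 61.75 g
  Li2O: 266.5·0.4033 = 107.5 g
  PbO: 127.3·0.9766 = 124.3 g
  CaO: 205.6·0.3023 + 247.5·0.4798 = 180.9 g
  MgO: 965.0·0.3200 + 205.6·0.2197 = 354.0 g
  SiO2: 965.0·0.6297 + 247.5·0.5172 = 735.7 g
LOI: 965.0·0.05030 + 266.5·0.5967 + 79.65·0.2247 + 205.6·0.4780 + 247.5·0.003000 + 127.3·0.02340 = 327.5 g
Resulting glass, batch − LOI: 1892 − 327.5 = 1564 g (= the summed oxide contributions)
each wt % is 100 × oxide ÷ glass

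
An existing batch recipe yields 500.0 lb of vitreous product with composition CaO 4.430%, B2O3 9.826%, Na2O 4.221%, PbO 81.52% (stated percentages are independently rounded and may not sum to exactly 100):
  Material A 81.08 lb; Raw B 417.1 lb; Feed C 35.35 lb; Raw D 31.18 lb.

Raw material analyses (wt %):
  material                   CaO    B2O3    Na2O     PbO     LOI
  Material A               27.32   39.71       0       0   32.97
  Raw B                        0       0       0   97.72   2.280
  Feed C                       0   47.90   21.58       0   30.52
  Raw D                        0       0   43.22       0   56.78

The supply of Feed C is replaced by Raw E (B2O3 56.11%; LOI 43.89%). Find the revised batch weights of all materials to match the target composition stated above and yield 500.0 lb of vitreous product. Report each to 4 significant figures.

Revised batch per 500.0 lb vitreous product:
  Material A: 81.08 lb
  Raw B: 417.1 lb
  Raw E: 30.18 lb
  Raw D: 48.83 lb
Total batch = 577.2 lb; LOI loss = 77.21 lb

The intermediate values are displayed, rounded to 4 significant digits, alongside each step; the working math maintains exact precision throughout; each reported figure is rounded exactly once; derived quantities, which include four oxide percentages, the yield, the totals, glass mass, ignition loss, are recomputed at full float precision, exactly as shown in the question or the answer, starting from the weights at 500.0 lb of glass.
Oxide mass targets, per 500.0 lb vitreous product:
  CaO: 4.430% × 500.0 = 22.15 lb
  B2O3: 9.826% × 500.0 = 49.13 lb
  Na2O: 4.221% × 500.0 = 21.10 lb
  PbO: 81.52% × 500.0 = 407.6 lb
Sums-versus-targets review from the weights as reported, under the basis named above (sum by sum, the targets are met modulo rounding of the values):
  CaO: 81.08·0.2732 = 22.15 lb (target 22.15 lb)
  B2O3: 81.08·0.3971 + 30.18·0.5611 = 49.13 lb (target 49.13 lb)
  Na2O: 48.83·0.4322 = 21.10 lb (target 21.10 lb)
  PbO: 417.1·0.9772 = 407.6 lb (target 407.6 lb)
Auditing the glass mass value: batch total minus LOI = 500.0 lb (targets for the oxides total 500.0 lb; versus the stated basis of 500.0 lb — deltas are rounding alone).
Total batch = Σ batch = 577.2 lb; LOI removed, Σ of batch·LOI: 77.21 lb; yield: glass divided by total = 86.62%.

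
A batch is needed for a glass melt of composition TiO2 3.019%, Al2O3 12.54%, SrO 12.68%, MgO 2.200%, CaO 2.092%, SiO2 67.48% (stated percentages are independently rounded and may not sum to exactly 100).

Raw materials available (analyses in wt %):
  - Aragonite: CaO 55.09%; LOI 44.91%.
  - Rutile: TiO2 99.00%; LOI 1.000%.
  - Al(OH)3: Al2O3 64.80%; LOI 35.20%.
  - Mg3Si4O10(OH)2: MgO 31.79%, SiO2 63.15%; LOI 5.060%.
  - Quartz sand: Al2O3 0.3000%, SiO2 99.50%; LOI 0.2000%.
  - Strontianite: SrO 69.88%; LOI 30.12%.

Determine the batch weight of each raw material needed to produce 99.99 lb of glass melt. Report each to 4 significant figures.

Batch per 99.99 lb glass melt:
  Aragonite: 3.797 lb
  Rutile: 3.049 lb
  Al(OH)3: 19.06 lb
  Mg3Si4O10(OH)2: 6.920 lb
  Quartz sand: 63.42 lb
  Strontianite: 18.14 lb
Total batch = 114.4 lb; LOI loss = 14.39 lb; yield = 87.42%

The intermediate values appear, rounded to four significant figures, across the worked steps — every computation runs at full precision in every operation; every reported result is rounded just once — derived quantities, which include the six compositions, ignition loss, glass mass, yield, the totals, are recomputed at exact precision, precisely as stated by either problem or answer, starting from the weights on 99.99 lb of glass.
The oxide mass targets at 99.99 lb glass melt:
  TiO2: 3.019% × 99.99 = 3.019 lb
  Al2O3: 12.54% × 99.99 = 12.54 lb
  SrO: 12.68% × 99.99 = 12.68 lb
  MgO: 2.200% × 99.99 = 2.200 lb
  CaO: 2.092% × 99.99 = 2.092 lb
  SiO2: 67.48% × 99.99 = 67.47 lb
A balance pass over the oxides, with the batch weights as given, against the basis in use (every target is met by its sum exact up to rounding of places):
  TiO2: 3.049·0.9900 = 3.019 lb (target 3.019 lb)
  Al2O3: 19.06·0.6480 + 63.42·0.003000 = 12.54 lb (target 12.54 lb)
  SrO: 18.14·0.6988 = 12.68 lb (target 12.68 lb)
  MgO: 6.920·0.3179 = 2.200 lb (target 2.200 lb)
  CaO: 3.797·0.5509 = 2.092 lb (target 2.092 lb)
  SiO2: 6.920·0.6315 + 63.42·0.9950 = 67.47 lb (target 67.47 lb)
Consistency of the glass mass: total batch − LOI = 100.0 lb (the Σ of target masses is 100.0 lb; the stated basis being 99.99 lb — any gap is answer rounding).
Summing the batch: Σ batch = 114.4 lb; ignition loss, Σ(batch × LOI) = 14.39 lb; the yield ratio, glass ÷ batch: 87.42%.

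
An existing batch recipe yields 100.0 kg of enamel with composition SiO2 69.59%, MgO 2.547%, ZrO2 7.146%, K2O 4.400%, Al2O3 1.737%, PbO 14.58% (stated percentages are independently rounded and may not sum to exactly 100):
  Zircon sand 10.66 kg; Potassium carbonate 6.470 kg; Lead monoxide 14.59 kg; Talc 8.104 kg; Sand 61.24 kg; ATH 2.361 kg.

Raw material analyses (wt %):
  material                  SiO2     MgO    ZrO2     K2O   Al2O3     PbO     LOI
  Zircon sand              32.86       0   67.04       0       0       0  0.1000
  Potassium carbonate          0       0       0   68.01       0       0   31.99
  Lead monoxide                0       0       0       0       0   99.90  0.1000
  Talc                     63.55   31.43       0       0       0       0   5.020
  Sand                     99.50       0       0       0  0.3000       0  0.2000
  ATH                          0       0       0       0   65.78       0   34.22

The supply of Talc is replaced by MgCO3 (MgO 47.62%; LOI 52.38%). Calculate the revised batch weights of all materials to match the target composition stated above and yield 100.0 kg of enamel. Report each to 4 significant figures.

Revised batch per 100.0 kg enamel:
  Zircon sand: 10.66 kg
  Potassium carbonate: 6.470 kg
  Lead monoxide: 14.59 kg
  MgCO3: 5.349 kg
  Sand: 66.42 kg
  ATH: 2.338 kg
Total batch = 105.8 kg; LOI loss = 5.830 kg

Intermediates appear (rounded to 4 significant figures) in the working; the whole derivation carries exact precision end to end. A single rounding completes every reported number; derived quantities are carried in full precision (net glass mass, the yield, LOI, the totals, six oxide percentages) using the weight values at 100.0 kg of glass, as written in either problem or answer.
Target masses of each oxide per 100.0 kg enamel:
  SiO2: 69.59% × 100.0 = 69.59 kg
  MgO: 2.547% × 100.0 = 2.547 kg
  ZrO2: 7.146% × 100.0 = 7.146 kg
  K2O: 4.400% × 100.0 = 4.400 kg
  Al2O3: 1.737% × 100.0 = 1.737 kg
  PbO: 14.58% × 100.0 = 14.58 kg
Checking each oxide sum given the weights on record, on the stated basis (summed amounts equal target values exact up to rounding of places):
  SiO2: 10.66·0.3286 + 66.42·0.9950 = 69.59 kg (target 69.59 kg)
  MgO: 5.349·0.4762 = 2.547 kg (target 2.547 kg)
  ZrO2: 10.66·0.6704 = 7.146 kg (target 7.146 kg)
  K2O: 6.470·0.6801 = 4.400 kg (target 4.400 kg)
  Al2O3: 66.42·0.003000 + 2.338·0.6578 = 1.737 kg (target 1.737 kg)
  PbO: 14.59·0.9990 = 14.58 kg (target 14.58 kg)
Mass balance on the glass: net batch after ignition = 100.0 kg (summing oxide targets gives 100.0 kg; versus the stated basis of 100.0 kg — any gap is answer rounding).
Batch grand total — Σ batch = 105.8 kg; loss to ignition Σ batch·LOI = 5.830 kg; glass ÷ batch gives a yield of 94.49%.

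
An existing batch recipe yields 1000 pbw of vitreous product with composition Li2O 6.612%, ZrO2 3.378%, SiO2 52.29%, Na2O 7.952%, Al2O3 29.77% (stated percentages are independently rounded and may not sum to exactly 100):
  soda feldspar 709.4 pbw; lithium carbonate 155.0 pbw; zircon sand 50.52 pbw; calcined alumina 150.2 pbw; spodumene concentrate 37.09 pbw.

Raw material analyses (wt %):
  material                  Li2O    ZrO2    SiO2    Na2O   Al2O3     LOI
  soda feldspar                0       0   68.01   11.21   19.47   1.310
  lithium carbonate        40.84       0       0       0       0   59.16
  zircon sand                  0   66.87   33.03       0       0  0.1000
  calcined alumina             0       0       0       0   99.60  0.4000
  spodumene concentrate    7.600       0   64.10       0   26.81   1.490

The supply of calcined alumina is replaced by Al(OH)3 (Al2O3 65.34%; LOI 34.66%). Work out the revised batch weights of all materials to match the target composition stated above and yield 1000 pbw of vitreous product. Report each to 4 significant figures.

Revised batch per 1000 pbw vitreous product:
  soda feldspar: 709.4 pbw
  lithium carbonate: 155.0 pbw
  zircon sand: 50.52 pbw
  Al(OH)3: 229.0 pbw
  spodumene concentrate: 37.09 pbw
Total batch = 1181 pbw; LOI loss = 181.0 pbw

The whole derivation holds exact precision throughout. Intermediates are shown rounded off to 4 significant figures as written; a single rounding yields each reported number. The derived quantities, including LOI, glass mass, totals, the yield, five oxide percentages, are recomputed using the weight values at 1000 pbw of glass in full precision exactly as shown in the question or the answer.
The oxide mass targets at 1000 pbw vitreous product:
  Li2O: 6.612% × 1000 = 66.12 pbw
  ZrO2: 3.378% × 1000 = 33.78 pbw
  SiO2: 52.29% × 1000 = 522.9 pbw
  Na2O: 7.952% × 1000 = 79.52 pbw
  Al2O3: 29.77% × 1000 = 297.7 pbw
Balance tally, oxide-wise, on the weights just shown, versus the basis set out (summed amounts equal target values within answer rounding):
  Li2O: 155.0·0.4084 + 37.09·0.07600 = 66.12 pbw (target 66.12 pbw)
  ZrO2: 50.52·0.6687 = 33.78 pbw (target 33.78 pbw)
  SiO2: 709.4·0.6801 + 50.52·0.3303 + 37.09·0.6410 = 522.9 pbw (target 522.9 pbw)
  Na2O: 709.4·0.1121 = 79.52 pbw (target 79.52 pbw)
  Al2O3: 709.4·0.1947 + 229.0·0.6534 + 37.09·0.2681 = 297.7 pbw (target 297.7 pbw)
Glass-mass closure: whole batch net of LOI = 1000 pbw (oxide target masses add up to 1000 pbw; the stated basis being 1000 pbw — differing by rounding only).
Adding the batch up: Σ batch = 1181 pbw; the LOI term Σ batch·LOI equals 181.0 pbw; glass ÷ batch gives a yield of 84.68%.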